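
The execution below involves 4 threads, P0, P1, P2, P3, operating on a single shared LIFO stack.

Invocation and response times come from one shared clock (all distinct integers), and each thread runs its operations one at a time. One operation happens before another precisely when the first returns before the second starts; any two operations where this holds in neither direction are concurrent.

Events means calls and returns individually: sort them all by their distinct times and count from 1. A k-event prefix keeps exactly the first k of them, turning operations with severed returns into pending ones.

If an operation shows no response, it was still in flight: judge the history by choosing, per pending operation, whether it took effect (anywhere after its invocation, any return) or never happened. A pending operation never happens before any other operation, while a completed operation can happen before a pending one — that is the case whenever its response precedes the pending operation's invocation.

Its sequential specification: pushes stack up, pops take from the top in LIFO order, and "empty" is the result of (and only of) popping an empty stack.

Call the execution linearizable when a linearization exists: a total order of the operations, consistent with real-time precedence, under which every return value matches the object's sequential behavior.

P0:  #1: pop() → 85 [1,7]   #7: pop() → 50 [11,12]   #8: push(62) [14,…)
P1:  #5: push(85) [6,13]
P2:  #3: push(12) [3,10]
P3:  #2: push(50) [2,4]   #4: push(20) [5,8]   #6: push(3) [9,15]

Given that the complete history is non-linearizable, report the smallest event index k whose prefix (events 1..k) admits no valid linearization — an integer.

12

one valid order for events 1..11 is #2, #3, #4, #5, #1:
1. #2 push(50), leaving stack <50>
2. #3 push(12), leaving stack <50,12>
3. #4 push(20), leaving stack <50,12,20>
4. #5 push(85) (pending, included), leaving stack <50,12,20,85>
5. #1 pop() → 85, leaving stack <50,12,20>
once event 12 joins (#7's response, time 12), exhaustive search finds no witness
completion choices over the 2 pending operations (#5, #6) were checked; none helps
sample order #1, #2, #3, #4, #7 (pending dropped) stalls at step 1 — #1 pop() → 85 has no legal effect
sample order #1, #2, #4, #3, #7 (pending dropped) stalls at step 1 — #1 pop() → 85 has no legal effect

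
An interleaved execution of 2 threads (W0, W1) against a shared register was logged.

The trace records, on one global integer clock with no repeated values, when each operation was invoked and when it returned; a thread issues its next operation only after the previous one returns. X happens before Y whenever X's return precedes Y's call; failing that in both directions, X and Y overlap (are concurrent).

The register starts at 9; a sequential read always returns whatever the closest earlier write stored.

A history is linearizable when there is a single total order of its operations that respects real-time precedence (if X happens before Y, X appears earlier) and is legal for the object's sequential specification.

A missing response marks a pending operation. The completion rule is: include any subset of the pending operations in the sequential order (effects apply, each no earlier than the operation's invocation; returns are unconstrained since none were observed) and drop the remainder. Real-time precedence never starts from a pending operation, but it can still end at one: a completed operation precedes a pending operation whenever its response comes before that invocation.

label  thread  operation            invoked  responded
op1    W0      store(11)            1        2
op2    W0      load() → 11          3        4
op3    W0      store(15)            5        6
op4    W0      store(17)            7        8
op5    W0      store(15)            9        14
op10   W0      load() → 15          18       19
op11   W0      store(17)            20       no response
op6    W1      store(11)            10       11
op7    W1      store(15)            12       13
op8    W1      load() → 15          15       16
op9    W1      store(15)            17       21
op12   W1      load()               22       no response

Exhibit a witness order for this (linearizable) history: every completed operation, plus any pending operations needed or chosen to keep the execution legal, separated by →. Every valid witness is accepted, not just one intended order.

op1 → op2 → op3 → op4 → op5 → op6 → op7 → op8 → op9 → op10

after step 1 (op1 store(11)): value 11
after step 2 (op2 load() → 11): value 11
after step 3 (op3 store(15)): value 15
after step 4 (op4 store(17)): value 17
after step 5 (op5 store(15)): value 15
after step 6 (op6 store(11)): value 11
after step 7 (op7 store(15)): value 15
after step 8 (op8 load() → 15): value 15
after step 9 (op9 store(15)): value 15
after step 10 (op10 load() → 15): value 15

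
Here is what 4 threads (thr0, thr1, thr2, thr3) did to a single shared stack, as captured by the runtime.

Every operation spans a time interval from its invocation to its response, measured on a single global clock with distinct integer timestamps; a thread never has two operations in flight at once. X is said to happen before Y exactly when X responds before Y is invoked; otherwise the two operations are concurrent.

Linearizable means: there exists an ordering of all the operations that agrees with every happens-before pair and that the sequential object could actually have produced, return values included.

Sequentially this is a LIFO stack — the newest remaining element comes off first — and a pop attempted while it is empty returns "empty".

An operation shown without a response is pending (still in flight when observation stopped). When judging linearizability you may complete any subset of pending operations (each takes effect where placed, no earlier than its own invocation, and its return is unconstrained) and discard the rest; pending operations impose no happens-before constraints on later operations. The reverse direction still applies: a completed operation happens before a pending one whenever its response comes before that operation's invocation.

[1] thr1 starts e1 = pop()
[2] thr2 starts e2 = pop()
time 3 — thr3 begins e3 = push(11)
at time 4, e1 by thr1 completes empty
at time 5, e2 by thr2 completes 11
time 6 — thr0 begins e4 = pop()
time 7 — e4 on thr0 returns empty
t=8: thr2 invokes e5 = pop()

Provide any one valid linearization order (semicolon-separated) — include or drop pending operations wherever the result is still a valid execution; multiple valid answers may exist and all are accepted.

after step 1 (e1 pop() → empty): stack <>
after step 2 (e3 push(11) (pending, included)): stack <11>
after step 3 (e2 pop() → 11): stack <>
after step 4 (e4 pop() → empty): stack <>

e1; e3; e2; e4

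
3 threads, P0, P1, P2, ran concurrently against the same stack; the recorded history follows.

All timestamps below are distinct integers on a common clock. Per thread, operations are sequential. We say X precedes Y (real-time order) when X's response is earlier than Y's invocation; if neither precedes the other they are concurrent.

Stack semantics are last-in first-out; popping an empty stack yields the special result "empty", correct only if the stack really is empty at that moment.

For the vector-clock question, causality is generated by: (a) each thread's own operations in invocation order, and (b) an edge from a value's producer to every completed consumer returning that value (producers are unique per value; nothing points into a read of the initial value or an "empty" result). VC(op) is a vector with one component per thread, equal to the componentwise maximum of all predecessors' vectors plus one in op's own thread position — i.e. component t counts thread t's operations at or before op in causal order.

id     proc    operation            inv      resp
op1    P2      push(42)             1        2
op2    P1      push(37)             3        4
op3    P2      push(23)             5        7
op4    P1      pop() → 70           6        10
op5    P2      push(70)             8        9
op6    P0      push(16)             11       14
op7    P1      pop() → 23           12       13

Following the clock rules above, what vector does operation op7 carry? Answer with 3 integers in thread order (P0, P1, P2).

op1 (invocation 1): nothing precedes it; P2's component alone gives (0, 0, 1)
op2 (invocation 3): nothing precedes it; P1's component alone gives (0, 1, 0)
op6 (invocation 11): nothing precedes it; P0's component alone gives (1, 0, 0)
op3 (invocation 5): componentwise max over VC(op1)=(0, 0, 1), +1 at P2, giving (0, 0, 2)
op5 (invocation 8): componentwise max over VC(op3)=(0, 0, 2), +1 at P2, giving (0, 0, 3)
op4 (invocation 6): componentwise max over VC(op2)=(0, 1, 0), VC(op5)=(0, 0, 3), +1 at P1, giving (0, 2, 3)
op7 (invocation 12): componentwise max over VC(op3)=(0, 0, 2), VC(op4)=(0, 2, 3), +1 at P1, giving (0, 3, 3)
target: VC(op7) = (0, 3, 3)

(0, 3, 3)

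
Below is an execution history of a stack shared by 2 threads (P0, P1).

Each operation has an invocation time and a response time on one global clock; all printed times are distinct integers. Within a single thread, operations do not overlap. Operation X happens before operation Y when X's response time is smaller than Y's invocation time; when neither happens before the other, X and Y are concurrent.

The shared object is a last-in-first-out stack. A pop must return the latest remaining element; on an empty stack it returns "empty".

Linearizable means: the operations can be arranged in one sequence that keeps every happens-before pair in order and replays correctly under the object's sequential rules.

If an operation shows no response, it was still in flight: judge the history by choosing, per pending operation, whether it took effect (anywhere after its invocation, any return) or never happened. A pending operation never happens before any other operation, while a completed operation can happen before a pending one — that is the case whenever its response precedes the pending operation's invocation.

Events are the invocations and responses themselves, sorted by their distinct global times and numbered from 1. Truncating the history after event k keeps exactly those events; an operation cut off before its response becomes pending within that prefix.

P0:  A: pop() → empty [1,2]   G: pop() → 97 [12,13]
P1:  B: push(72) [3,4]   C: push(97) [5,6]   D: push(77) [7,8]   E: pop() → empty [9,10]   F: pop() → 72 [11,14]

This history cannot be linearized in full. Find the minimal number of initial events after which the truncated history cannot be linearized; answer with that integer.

10

events 1..9 are linearizable; a witness order is A, B, C, D:
1. A pop() → empty, leaving stack <>
2. B push(72), leaving stack <72>
3. C push(97), leaving stack <72,97>
4. D push(77), leaving stack <72,97,77>
include event 10 — E responding at 10 — and every candidate order breaks
e.g. A, B, C, D, E: illegal at step 5, since E pop() → empty cannot apply there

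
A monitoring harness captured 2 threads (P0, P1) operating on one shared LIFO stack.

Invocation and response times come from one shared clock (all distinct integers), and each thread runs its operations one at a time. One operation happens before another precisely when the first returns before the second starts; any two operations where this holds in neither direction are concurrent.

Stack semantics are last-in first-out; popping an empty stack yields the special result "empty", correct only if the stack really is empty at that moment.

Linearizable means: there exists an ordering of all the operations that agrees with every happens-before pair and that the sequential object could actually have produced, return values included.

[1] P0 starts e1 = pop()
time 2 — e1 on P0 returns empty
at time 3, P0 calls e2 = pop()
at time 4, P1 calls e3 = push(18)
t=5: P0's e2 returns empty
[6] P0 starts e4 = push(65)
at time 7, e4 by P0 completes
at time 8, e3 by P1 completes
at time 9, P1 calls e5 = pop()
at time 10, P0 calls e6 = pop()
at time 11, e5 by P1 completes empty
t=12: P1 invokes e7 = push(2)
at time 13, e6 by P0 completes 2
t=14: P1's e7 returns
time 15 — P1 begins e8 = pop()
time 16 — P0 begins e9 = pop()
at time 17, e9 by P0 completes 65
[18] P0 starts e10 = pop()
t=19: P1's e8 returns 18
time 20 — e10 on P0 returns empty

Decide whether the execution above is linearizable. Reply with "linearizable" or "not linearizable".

not linearizable

through event 10 a valid linearization exists; event 11 (e5 responding at time 11) ends that
checked exhaustively: 3 real-time-consistent orders of 5 completed operations, zero legal LIFO stack replays
completion choices over the 1 pending operation (e6) were checked; none helps
one such order, e1, e2, e3, e4, e5 (pending dropped), breaks at step 5 where e5 pop() → empty is illegal
one such order, e1, e2, e4, e3, e5 (pending dropped), breaks at step 5 where e5 pop() → empty is illegal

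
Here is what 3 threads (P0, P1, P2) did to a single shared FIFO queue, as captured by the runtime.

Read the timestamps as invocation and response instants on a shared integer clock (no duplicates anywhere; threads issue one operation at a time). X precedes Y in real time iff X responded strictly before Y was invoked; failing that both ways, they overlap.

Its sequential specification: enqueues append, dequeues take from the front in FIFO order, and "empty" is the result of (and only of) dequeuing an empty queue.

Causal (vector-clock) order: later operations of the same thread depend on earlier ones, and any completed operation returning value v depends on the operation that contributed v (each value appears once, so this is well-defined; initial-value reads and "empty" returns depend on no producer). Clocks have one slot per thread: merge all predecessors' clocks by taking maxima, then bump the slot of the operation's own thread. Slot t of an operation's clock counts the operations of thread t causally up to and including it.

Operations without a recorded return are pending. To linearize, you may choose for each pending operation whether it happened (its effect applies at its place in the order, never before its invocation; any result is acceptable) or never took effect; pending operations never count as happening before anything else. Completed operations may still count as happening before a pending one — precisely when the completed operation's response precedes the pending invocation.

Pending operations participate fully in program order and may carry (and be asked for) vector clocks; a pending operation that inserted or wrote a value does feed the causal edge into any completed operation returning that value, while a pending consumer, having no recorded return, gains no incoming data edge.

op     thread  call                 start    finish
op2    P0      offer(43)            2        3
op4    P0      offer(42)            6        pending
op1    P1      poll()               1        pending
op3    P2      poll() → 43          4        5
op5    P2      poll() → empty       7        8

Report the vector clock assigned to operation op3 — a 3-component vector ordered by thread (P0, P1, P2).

no predecessors for op1 (invoked 1): P1 increments from zero → (0, 1, 0)
no predecessors for op2 (invoked 2): P0 increments from zero → (1, 0, 0)
merge at op3 (invoked 4): VC(op2)=(1, 0, 0), own-thread bump on P2 → (1, 0, 1)
merge at op4 (invoked 6): VC(op2)=(1, 0, 0), own-thread bump on P0 → (2, 0, 0)
merge at op5 (invoked 7): VC(op3)=(1, 0, 1), own-thread bump on P2 → (1, 0, 2)
target: VC(op3) = (1, 0, 1)

(1, 0, 1)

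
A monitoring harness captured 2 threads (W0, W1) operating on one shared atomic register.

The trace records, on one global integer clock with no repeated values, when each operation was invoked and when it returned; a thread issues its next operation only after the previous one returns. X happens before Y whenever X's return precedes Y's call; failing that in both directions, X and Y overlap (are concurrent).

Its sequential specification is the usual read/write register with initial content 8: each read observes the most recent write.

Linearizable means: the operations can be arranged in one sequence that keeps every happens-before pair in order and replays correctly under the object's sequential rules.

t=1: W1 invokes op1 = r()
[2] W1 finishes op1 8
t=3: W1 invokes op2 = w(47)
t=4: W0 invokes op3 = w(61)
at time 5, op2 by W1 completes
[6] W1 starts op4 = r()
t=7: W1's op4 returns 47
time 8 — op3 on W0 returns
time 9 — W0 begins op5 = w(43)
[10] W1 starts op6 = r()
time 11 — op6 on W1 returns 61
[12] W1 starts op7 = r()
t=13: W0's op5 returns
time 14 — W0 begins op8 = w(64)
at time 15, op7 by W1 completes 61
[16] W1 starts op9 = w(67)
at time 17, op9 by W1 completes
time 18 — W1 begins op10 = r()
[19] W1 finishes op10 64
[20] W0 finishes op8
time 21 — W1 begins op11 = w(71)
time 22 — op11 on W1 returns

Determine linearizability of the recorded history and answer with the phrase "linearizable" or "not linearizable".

linearizable

one valid linearization: op1, op2, op4, op3, op6, op7, op5, op9, op8, op10, op11
1. op1 r() → 8, leaving value 8
2. op2 w(47), leaving value 47
3. op4 r() → 47, leaving value 47
4. op3 w(61), leaving value 61
5. op6 r() → 61, leaving value 61
6. op7 r() → 61, leaving value 61
7. op5 w(43), leaving value 43
8. op9 w(67), leaving value 67
9. op8 w(64), leaving value 64
10. op10 r() → 64, leaving value 64
11. op11 w(71), leaving value 71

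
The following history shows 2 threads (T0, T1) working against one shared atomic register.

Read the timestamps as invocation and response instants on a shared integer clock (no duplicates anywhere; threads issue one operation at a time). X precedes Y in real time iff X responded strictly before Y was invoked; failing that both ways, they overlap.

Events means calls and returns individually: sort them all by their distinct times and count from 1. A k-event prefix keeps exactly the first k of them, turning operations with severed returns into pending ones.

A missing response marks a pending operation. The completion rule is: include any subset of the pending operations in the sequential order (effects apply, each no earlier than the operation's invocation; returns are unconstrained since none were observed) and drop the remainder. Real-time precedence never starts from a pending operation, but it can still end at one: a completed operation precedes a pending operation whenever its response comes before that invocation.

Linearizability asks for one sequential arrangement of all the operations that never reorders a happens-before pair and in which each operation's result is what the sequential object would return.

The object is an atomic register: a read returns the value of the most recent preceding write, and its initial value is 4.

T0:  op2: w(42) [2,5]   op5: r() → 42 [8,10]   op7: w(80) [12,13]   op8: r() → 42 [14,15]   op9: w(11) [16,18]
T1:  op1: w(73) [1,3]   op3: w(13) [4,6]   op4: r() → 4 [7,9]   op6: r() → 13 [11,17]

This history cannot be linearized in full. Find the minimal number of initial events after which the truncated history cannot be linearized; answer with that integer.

9

a valid linearization of events 1..8 exists, for instance op1, op2, op3:
after step 1 (op1 w(73)): value 73
after step 2 (op2 w(42)): value 42
after step 3 (op3 w(13)): value 13
include event 9 — op4 responding at 9 — and every candidate order breaks
no escape via the 1 pending operation (op5): every completion choice fails
e.g. op1, op2, op3, op4 (pending dropped): illegal at step 4, since op4 r() → 4 cannot apply there
e.g. op1, op3, op2, op4 (pending dropped): illegal at step 4, since op4 r() → 4 cannot apply there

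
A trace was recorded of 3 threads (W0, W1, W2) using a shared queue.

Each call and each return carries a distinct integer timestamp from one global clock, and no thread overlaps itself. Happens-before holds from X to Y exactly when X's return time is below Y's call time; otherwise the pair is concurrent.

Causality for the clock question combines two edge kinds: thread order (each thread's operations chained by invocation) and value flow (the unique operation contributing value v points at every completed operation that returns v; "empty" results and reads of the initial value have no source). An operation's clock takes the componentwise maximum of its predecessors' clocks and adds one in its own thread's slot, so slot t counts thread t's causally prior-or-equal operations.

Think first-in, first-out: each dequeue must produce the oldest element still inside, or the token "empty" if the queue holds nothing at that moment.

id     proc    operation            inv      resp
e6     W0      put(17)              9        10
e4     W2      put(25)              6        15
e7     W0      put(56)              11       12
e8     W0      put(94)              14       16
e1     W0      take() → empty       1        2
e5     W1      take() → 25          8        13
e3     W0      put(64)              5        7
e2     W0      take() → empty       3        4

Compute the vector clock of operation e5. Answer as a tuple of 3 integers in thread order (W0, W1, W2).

root op e4, invoked 6: fresh clock plus W2's own tick → (0, 0, 1)
root op e1, invoked 1: fresh clock plus W0's own tick → (1, 0, 0)
e5 (invocation 8): componentwise max over VC(e4)=(0, 0, 1), +1 at W1, giving (0, 1, 1)
e2 (invocation 3): componentwise max over VC(e1)=(1, 0, 0), +1 at W0, giving (2, 0, 0)
e3 (invocation 5): componentwise max over VC(e2)=(2, 0, 0), +1 at W0, giving (3, 0, 0)
e6 (invocation 9): componentwise max over VC(e3)=(3, 0, 0), +1 at W0, giving (4, 0, 0)
e7 (invocation 11): componentwise max over VC(e6)=(4, 0, 0), +1 at W0, giving (5, 0, 0)
e8 (invocation 14): componentwise max over VC(e7)=(5, 0, 0), +1 at W0, giving (6, 0, 0)
target: VC(e5) = (0, 1, 1)

(0, 1, 1)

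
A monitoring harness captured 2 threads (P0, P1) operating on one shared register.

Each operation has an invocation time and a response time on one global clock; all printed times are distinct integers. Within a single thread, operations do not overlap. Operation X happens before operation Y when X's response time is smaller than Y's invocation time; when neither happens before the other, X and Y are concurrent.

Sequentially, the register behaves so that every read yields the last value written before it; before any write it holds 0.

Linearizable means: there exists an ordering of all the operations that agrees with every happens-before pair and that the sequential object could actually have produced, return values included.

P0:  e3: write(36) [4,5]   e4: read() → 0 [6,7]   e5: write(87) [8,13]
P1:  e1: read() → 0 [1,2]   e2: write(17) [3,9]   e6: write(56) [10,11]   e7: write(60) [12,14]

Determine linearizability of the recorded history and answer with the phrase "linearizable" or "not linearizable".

not linearizable

the violation lands at event 7, e4's response at time 7: events 1..6 linearize, events 1..7 do not
one real-time candidate order over the 3 completed operations — the register replay rejects it
every completion of the 1 pending operation (e2) was checked; none linearizes
sample order e1, e3, e4 (pending dropped) stalls at step 3 — e4 read() → 0 has no legal effect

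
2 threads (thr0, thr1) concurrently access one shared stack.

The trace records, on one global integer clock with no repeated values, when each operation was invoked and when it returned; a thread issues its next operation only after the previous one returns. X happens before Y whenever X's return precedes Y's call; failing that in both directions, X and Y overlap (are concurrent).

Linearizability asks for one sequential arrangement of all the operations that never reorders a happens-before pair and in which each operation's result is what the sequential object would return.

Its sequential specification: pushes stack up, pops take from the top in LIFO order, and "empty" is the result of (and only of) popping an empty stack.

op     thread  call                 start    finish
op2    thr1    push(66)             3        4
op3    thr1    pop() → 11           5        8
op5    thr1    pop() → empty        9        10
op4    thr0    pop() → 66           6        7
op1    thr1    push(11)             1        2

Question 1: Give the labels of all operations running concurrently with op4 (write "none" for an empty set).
op4 spans [6,7]; an op avoiding the whole window 6..7 is ordered, any other is concurrent
op1 [1,2]: before
op2 [3,4]: before
op3 [5,8]: concurrent
op5 [9,10]: after

op3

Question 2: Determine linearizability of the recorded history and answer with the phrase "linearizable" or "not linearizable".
a witness: op1, op2, op4, op3, op5
after step 1 (op1 push(11)): stack <11>
after step 2 (op2 push(66)): stack <11,66>
after step 3 (op4 pop() → 66): stack <11>
after step 4 (op3 pop() → 11): stack <>
after step 5 (op5 pop() → empty): stack <>

linearizable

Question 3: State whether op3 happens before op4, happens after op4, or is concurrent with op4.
op3 spans [5,8], op4 spans [6,7]
the intervals overlap in both directions

concurrent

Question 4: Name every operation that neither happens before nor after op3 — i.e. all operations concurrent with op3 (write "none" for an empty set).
op3 spans [5,8]: anything still running between times 5 and 8 counts as concurrent
op1 [1,2]: before
op2 [3,4]: before
op4 [6,7]: concurrent
op5 [9,10]: after

op4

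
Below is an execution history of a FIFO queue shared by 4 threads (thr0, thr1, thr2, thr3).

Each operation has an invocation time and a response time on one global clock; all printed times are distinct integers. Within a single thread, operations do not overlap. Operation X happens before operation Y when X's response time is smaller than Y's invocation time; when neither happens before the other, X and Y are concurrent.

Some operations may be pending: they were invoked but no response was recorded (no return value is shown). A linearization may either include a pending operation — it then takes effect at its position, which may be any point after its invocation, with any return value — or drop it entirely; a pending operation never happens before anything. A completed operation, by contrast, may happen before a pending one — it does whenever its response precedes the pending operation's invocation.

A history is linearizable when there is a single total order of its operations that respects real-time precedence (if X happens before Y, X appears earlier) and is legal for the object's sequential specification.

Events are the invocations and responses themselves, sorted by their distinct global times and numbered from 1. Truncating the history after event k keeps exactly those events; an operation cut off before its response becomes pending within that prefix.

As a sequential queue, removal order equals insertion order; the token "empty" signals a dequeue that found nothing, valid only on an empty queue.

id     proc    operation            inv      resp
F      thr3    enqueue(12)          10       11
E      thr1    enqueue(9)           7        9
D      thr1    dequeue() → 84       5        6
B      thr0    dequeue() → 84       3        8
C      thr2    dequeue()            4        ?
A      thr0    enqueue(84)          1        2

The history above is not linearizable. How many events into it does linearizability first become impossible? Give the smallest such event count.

8

events 1..7 are still linearizable — one witness is A, D:
step 1: A enqueue(84) — queue <84>
step 2: D dequeue() → 84 — queue <>
once event 8 joins (B's response, time 8), exhaustive search finds no witness
no escape via the 2 pending operations (C, E): every completion choice fails
take A, B, D (pending dropped): step 3 already fails, because D dequeue() → 84 cannot occur there
take A, D, B (pending dropped): step 3 already fails, because B dequeue() → 84 cannot occur there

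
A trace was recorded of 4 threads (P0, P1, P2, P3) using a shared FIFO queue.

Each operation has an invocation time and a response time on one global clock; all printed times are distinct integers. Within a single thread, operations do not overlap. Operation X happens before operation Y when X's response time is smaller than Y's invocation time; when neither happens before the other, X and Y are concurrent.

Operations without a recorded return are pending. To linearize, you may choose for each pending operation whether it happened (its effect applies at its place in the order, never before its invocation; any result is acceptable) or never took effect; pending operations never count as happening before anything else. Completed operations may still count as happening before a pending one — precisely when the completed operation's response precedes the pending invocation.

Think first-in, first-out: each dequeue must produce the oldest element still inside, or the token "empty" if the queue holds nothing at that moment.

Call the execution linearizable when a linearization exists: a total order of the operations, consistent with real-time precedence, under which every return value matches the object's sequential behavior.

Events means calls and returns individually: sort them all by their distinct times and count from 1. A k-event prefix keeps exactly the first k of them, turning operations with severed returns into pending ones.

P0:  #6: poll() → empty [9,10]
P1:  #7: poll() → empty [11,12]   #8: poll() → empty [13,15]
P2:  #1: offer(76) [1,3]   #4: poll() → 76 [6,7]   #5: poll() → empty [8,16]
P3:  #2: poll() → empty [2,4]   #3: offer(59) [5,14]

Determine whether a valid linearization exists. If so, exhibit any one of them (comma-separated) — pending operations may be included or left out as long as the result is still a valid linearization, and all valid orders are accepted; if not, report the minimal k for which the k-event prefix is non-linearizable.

linearizable — witness: #2, #1, #4, #5, #6, #7, #8, #3

step 1: #2 poll() → empty — queue <>
step 2: #1 offer(76) — queue <76>
step 3: #4 poll() → 76 — queue <>
step 4: #5 poll() → empty — queue <>
step 5: #6 poll() → empty — queue <>
step 6: #7 poll() → empty — queue <>
step 7: #8 poll() → empty — queue <>
step 8: #3 offer(59) — queue <59>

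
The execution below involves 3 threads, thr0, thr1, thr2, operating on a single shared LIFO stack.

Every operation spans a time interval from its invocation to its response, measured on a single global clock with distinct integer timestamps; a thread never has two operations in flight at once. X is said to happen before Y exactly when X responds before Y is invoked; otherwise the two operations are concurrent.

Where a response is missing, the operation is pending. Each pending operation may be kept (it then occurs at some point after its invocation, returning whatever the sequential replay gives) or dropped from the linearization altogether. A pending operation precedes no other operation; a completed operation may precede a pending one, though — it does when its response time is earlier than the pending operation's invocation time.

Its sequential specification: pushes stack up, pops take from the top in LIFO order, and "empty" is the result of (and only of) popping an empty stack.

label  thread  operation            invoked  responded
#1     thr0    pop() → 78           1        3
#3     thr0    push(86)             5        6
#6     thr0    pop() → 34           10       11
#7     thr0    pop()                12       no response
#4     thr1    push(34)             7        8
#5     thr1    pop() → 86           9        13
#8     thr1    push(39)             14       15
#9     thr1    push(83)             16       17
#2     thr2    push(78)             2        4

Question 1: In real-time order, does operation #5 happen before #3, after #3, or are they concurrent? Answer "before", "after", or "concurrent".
#5 spans [9,13], #3 spans [5,6]
resp(#3)=6 < inv(#5)=9

after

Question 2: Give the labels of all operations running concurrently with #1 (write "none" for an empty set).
#1 runs from 1 to 3; window-overlapping ops are concurrent
#2 [2,4]: concurrent
#3 [5,6]: after
#4 [7,8]: after
#5 [9,13]: after
#6 [10,11]: after
#7 [12,…): after
#8 [14,15]: after
#9 [16,17]: after

#2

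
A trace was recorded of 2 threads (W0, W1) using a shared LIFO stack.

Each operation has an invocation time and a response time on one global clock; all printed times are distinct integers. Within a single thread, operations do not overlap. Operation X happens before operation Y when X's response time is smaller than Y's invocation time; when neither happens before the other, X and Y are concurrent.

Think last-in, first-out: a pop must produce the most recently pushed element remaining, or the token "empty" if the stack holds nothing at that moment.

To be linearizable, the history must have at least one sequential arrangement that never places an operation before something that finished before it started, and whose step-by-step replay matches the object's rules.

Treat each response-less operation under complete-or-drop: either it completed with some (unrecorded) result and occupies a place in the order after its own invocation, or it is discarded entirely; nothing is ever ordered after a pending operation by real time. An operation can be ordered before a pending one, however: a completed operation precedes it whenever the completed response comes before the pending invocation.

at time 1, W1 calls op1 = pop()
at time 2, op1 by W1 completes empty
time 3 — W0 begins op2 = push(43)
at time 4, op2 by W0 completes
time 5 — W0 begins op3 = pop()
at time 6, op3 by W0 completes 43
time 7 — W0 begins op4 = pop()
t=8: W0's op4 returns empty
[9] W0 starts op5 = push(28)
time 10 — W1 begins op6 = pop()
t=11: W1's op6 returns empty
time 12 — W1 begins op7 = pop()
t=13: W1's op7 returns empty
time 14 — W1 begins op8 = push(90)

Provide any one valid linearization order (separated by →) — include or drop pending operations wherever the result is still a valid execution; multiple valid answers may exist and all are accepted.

op1 → op2 → op3 → op4 → op6 → op7

after step 1 (op1 pop() → empty): stack <>
after step 2 (op2 push(43)): stack <43>
after step 3 (op3 pop() → 43): stack <>
after step 4 (op4 pop() → empty): stack <>
after step 5 (op6 pop() → empty): stack <>
after step 6 (op7 pop() → empty): stack <>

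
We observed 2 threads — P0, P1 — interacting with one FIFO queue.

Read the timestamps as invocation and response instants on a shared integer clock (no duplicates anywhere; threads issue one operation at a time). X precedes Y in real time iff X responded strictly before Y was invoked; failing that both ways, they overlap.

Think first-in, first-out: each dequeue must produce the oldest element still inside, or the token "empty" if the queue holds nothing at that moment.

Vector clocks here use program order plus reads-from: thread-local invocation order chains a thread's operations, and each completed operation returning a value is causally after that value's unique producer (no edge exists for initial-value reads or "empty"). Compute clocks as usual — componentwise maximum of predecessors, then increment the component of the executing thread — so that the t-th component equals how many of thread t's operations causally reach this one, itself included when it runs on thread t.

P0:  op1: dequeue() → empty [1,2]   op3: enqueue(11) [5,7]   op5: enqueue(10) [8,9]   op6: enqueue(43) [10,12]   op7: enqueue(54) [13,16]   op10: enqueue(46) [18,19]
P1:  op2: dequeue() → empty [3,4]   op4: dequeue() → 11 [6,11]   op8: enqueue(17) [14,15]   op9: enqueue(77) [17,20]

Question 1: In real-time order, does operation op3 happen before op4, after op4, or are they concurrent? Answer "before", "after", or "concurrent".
Answer: concurrent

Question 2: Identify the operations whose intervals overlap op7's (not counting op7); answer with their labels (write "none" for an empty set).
Answer: op8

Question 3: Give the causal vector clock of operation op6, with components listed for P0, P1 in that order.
Answer: (4, 0)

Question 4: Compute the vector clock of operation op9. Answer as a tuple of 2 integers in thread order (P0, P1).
Answer: (2, 4)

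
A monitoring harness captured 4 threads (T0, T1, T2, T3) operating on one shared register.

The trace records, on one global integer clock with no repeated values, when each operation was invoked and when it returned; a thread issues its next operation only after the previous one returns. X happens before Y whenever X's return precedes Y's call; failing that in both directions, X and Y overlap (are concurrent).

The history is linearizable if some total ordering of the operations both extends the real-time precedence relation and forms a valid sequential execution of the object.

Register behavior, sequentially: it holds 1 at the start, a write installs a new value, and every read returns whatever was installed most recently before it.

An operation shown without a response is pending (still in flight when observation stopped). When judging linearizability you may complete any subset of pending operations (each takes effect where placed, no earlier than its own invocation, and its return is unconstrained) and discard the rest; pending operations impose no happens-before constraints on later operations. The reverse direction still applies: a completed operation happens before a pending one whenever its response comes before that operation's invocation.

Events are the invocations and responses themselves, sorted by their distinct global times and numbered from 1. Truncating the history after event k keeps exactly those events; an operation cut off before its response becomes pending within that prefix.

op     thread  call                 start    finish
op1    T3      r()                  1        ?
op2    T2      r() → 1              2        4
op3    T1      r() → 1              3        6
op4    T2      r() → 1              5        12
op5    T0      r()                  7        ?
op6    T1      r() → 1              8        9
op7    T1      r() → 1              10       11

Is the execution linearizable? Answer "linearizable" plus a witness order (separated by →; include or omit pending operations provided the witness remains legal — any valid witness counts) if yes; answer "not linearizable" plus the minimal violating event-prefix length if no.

linearizable — witness: op1 → op2 → op3 → op4 → op5 → op6 → op7

step 1: op1 r() (pending, included) — value 1
step 2: op2 r() → 1 — value 1
step 3: op3 r() → 1 — value 1
step 4: op4 r() → 1 — value 1
step 5: op5 r() (pending, included) — value 1
step 6: op6 r() → 1 — value 1
step 7: op7 r() → 1 — value 1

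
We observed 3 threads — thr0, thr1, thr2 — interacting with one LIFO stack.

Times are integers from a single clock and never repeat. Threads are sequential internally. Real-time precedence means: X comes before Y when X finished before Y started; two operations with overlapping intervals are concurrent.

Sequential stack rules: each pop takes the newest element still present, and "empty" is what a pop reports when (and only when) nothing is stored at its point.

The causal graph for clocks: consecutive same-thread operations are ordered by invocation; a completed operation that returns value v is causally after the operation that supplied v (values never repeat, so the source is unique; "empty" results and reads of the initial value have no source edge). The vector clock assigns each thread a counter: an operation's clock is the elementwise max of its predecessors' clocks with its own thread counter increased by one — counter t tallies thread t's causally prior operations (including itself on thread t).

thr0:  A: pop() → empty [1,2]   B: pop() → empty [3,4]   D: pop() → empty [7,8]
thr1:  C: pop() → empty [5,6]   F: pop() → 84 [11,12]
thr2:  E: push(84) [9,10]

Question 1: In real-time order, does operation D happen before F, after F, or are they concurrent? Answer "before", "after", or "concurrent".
Answer: before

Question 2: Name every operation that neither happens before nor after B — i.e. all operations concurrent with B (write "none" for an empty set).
Answer: none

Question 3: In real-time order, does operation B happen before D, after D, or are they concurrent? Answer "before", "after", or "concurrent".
Answer: before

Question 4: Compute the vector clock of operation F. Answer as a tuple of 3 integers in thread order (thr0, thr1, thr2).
Answer: (0, 2, 1)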